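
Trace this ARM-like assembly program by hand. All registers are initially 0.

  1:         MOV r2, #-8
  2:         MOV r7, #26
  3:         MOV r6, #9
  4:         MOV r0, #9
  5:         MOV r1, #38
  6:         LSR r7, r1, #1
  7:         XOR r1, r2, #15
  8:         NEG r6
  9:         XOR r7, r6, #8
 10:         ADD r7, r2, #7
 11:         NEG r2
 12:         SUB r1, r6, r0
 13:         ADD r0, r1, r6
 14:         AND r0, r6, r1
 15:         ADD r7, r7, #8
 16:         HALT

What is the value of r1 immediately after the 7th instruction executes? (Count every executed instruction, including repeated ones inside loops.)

-9

MOV r2, #-8 → r2=-8
MOV r7, #26 → r7=26
MOV r6, #9 → r6=9
MOV r0, #9 → r0=9
MOV r1, #38 → r1=38
LSR r7, r1, #1 → r7=38>>1=19
XOR r1, r2, #15 → r1=(-8)^15=-9
After step 7: r1 = -9.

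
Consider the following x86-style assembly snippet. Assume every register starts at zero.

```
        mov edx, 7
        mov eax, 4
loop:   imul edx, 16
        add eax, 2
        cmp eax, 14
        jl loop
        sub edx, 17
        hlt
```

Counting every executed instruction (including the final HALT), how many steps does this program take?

24

mov edx, 7 → edx=7
mov eax, 4 → eax=4
imul edx, 16 → edx=7*16=112
add eax, 2 → eax=4+2=6
cmp eax, 14  (cmp 6,14)
jl loop: taken
imul edx, 16 → edx=112*16=1792
add eax, 2 → eax=6+2=8
cmp eax, 14  (cmp 8,14)
jl loop: taken
imul edx, 16 → edx=1792*16=28672
add eax, 2 → eax=8+2=10
cmp eax, 14  (cmp 10,14)
jl loop: taken
imul edx, 16 → edx=28672*16=458752
add eax, 2 → eax=10+2=12
cmp eax, 14  (cmp 12,14)
jl loop: taken
imul edx, 16 → edx=458752*16=7340032
add eax, 2 → eax=12+2=14
cmp eax, 14  (cmp 14,14)
jl loop: not taken
sub edx, 17 → edx=7340032-17=7340015
halt.
Total executed instructions: 24.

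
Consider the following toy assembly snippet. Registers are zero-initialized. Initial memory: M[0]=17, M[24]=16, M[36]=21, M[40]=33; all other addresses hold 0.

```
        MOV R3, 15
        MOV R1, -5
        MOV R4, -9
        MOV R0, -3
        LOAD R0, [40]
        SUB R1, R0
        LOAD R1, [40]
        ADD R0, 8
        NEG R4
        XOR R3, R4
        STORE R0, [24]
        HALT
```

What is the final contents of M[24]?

41

after MOV R3, 15: R3=15
after MOV R1, -5: R1=-5
after MOV R4, -9: R4=-9
after MOV R0, -3: R0=-3
after LOAD R0, [40]: R0=M[40]=33
after SUB R1, R0: R1=(-5)-33=-38
after LOAD R1, [40]: R1=M[40]=33
after ADD R0, 8: R0=33+8=41
after NEG R4: R4=-(-9)=9
after XOR R3, R4: R3=15^9=6
STORE R0, [24] → M[24]=41
halt.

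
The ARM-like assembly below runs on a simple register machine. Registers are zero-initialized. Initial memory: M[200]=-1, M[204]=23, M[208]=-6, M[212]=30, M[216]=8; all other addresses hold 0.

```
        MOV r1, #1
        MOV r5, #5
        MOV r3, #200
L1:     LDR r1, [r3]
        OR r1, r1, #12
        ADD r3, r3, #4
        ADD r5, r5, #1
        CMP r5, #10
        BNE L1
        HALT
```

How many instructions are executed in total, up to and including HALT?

after MOV r1, #1: r1=1
after MOV r5, #5: r5=5
after MOV r3, #200: r3=200
after LDR r1, [r3]: r1=M[200]=-1
after OR r1, r1, #12: r1=(-1)|12=-1
after ADD r3, r3, #4: r3=200+4=204
after ADD r5, r5, #1: r5=5+1=6
CMP r5, #10  (cmp 6,10)
BNE L1: taken
after LDR r1, [r3]: r1=M[204]=23
after OR r1, r1, #12: r1=23|12=31
after ADD r3, r3, #4: r3=204+4=208
after ADD r5, r5, #1: r5=6+1=7
CMP r5, #10  (cmp 7,10)
BNE L1: taken
after LDR r1, [r3]: r1=M[208]=-6
after OR r1, r1, #12: r1=(-6)|12=-2
after ADD r3, r3, #4: r3=208+4=212
after ADD r5, r5, #1: r5=7+1=8
CMP r5, #10  (cmp 8,10)
BNE L1: taken
after LDR r1, [r3]: r1=M[212]=30
after OR r1, r1, #12: r1=30|12=30
after ADD r3, r3, #4: r3=212+4=216
after ADD r5, r5, #1: r5=8+1=9
CMP r5, #10  (cmp 9,10)
BNE L1: taken
after LDR r1, [r3]: r1=M[216]=8
after OR r1, r1, #12: r1=8|12=12
after ADD r3, r3, #4: r3=216+4=220
after ADD r5, r5, #1: r5=9+1=10
CMP r5, #10  (cmp 10,10)
BNE L1: not taken
halt.
Total executed instructions: 34.

34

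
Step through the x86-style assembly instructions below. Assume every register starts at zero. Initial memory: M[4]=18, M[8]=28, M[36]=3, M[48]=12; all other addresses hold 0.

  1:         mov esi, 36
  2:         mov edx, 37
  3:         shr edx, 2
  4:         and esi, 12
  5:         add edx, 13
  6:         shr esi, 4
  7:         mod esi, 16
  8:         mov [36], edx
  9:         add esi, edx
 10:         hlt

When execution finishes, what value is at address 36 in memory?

esi=36
edx=37
edx=37>>2=9
esi=36&12=4
edx=9+13=22
esi=4>>4=0
esi=0%16=0
mov [36], edx → M[36]=22
esi=0+22=22
halt.

22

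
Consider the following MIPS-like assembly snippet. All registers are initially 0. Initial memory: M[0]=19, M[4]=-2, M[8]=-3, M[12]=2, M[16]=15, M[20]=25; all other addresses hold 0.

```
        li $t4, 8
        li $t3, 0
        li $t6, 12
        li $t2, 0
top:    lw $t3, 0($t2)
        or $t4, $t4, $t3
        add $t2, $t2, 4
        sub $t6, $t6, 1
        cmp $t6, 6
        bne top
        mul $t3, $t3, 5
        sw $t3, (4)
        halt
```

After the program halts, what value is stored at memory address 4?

125

li $t4, 8 → $t4=8
li $t3, 0 → $t3=0
li $t6, 12 → $t6=12
li $t2, 0 → $t2=0
lw $t3, 0($t2) → $t3=M[0]=19
or $t4, $t4, $t3 → $t4=8|19=27
add $t2, $t2, 4 → $t2=0+4=4
sub $t6, $t6, 1 → $t6=12-1=11
cmp $t6, 6  (cmp 11,6)
bne top: taken
lw $t3, 0($t2) → $t3=M[4]=-2
or $t4, $t4, $t3 → $t4=27|(-2)=-1
add $t2, $t2, 4 → $t2=4+4=8
sub $t6, $t6, 1 → $t6=11-1=10
cmp $t6, 6  (cmp 10,6)
bne top: taken
lw $t3, 0($t2) → $t3=M[8]=-3
or $t4, $t4, $t3 → $t4=(-1)|(-3)=-1
add $t2, $t2, 4 → $t2=8+4=12
sub $t6, $t6, 1 → $t6=10-1=9
cmp $t6, 6  (cmp 9,6)
bne top: taken
lw $t3, 0($t2) → $t3=M[12]=2
or $t4, $t4, $t3 → $t4=(-1)|2=-1
add $t2, $t2, 4 → $t2=12+4=16
sub $t6, $t6, 1 → $t6=9-1=8
cmp $t6, 6  (cmp 8,6)
bne top: taken
lw $t3, 0($t2) → $t3=M[16]=15
or $t4, $t4, $t3 → $t4=(-1)|15=-1
add $t2, $t2, 4 → $t2=16+4=20
sub $t6, $t6, 1 → $t6=8-1=7
cmp $t6, 6  (cmp 7,6)
bne top: taken
lw $t3, 0($t2) → $t3=M[20]=25
or $t4, $t4, $t3 → $t4=(-1)|25=-1
add $t2, $t2, 4 → $t2=20+4=24
sub $t6, $t6, 1 → $t6=7-1=6
cmp $t6, 6  (cmp 6,6)
bne top: not taken
mul $t3, $t3, 5 → $t3=25*5=125
sw $t3, (4) → M[4]=125
halt.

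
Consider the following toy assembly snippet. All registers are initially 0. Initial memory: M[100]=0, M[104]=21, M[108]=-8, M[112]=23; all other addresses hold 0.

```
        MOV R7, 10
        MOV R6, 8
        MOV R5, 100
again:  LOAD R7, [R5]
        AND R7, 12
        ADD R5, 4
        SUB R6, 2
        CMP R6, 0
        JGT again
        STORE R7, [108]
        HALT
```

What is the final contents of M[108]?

R7=10
R6=8
R5=100
R7=M[100]=0
R7=0&12=0
R5=100+4=104
R6=8-2=6
CMP R6, 0  (cmp 6,0)
JGT again: taken
R7=M[104]=21
R7=21&12=4
R5=104+4=108
R6=6-2=4
CMP R6, 0  (cmp 4,0)
JGT again: taken
R7=M[108]=-8
R7=(-8)&12=8
R5=108+4=112
R6=4-2=2
CMP R6, 0  (cmp 2,0)
JGT again: taken
R7=M[112]=23
R7=23&12=4
R5=112+4=116
R6=2-2=0
CMP R6, 0  (cmp 0,0)
JGT again: not taken
STORE R7, [108] → M[108]=4
halt.

4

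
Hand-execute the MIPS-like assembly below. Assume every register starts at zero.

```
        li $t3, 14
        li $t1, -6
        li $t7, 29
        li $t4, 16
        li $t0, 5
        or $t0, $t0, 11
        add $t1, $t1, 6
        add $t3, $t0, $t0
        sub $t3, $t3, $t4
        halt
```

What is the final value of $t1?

0

after li $t3, 14: $t3=14
after li $t1, -6: $t1=-6
after li $t7, 29: $t7=29
after li $t4, 16: $t4=16
after li $t0, 5: $t0=5
after or $t0, $t0, 11: $t0=5|11=15
after add $t1, $t1, 6: $t1=(-6)+6=0
after add $t3, $t0, $t0: $t3=15+15=30
after sub $t3, $t3, $t4: $t3=30-16=14
halt.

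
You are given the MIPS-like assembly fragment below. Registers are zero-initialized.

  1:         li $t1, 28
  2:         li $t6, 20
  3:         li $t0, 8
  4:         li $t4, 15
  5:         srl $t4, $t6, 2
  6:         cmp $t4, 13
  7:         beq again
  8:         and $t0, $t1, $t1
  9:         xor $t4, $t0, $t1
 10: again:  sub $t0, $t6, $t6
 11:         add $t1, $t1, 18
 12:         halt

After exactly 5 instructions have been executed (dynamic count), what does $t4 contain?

li $t1, 28 → $t1=28
li $t6, 20 → $t6=20
li $t0, 8 → $t0=8
li $t4, 15 → $t4=15
srl $t4, $t6, 2 → $t4=20>>2=5
After step 5: $t4 = 5.

5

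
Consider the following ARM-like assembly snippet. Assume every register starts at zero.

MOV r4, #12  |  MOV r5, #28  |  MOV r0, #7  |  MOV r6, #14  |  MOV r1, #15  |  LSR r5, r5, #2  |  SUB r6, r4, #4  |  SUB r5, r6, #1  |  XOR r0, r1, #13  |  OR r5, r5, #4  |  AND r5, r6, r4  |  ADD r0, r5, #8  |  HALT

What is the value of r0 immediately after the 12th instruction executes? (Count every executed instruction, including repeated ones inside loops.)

16

MOV r4, #12 → r4=12
MOV r5, #28 → r5=28
MOV r0, #7 → r0=7
MOV r6, #14 → r6=14
MOV r1, #15 → r1=15
LSR r5, r5, #2 → r5=28>>2=7
SUB r6, r4, #4 → r6=12-4=8
SUB r5, r6, #1 → r5=8-1=7
XOR r0, r1, #13 → r0=15^13=2
OR r5, r5, #4 → r5=7|4=7
AND r5, r6, r4 → r5=8&12=8
ADD r0, r5, #8 → r0=8+8=16
After step 12: r0 = 16.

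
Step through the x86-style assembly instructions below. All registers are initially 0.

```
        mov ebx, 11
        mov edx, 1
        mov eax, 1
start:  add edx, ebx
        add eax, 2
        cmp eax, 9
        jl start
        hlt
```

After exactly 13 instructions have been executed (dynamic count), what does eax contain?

ebx=11
edx=1
eax=1
edx=1+11=12
eax=1+2=3
cmp eax, 9  (cmp 3,9)
jl start: taken
edx=12+11=23
eax=3+2=5
cmp eax, 9  (cmp 5,9)
jl start: taken
edx=23+11=34
eax=5+2=7
After step 13: eax = 7.

7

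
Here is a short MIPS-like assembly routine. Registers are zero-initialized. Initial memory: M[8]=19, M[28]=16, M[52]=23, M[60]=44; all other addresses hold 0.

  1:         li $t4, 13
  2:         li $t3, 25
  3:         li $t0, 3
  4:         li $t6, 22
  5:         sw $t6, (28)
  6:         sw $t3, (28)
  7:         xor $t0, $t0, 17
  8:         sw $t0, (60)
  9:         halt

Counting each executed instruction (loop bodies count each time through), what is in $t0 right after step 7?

18

li $t4, 13 → $t4=13
li $t3, 25 → $t3=25
li $t0, 3 → $t0=3
li $t6, 22 → $t6=22
sw $t6, (28) → M[28]=22
sw $t3, (28) → M[28]=25
xor $t0, $t0, 17 → $t0=3^17=18
After step 7: $t0 = 18.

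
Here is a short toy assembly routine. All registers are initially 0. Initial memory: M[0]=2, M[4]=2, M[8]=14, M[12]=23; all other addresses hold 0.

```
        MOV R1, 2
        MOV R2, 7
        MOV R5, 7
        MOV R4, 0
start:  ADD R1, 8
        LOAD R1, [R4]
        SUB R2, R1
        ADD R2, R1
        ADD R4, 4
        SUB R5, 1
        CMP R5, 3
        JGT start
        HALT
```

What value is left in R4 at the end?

16

after MOV R1, 2: R1=2
after MOV R2, 7: R2=7
after MOV R5, 7: R5=7
after MOV R4, 0: R4=0
after ADD R1, 8: R1=2+8=10
after LOAD R1, [R4]: R1=M[0]=2
after SUB R2, R1: R2=7-2=5
after ADD R2, R1: R2=5+2=7
after ADD R4, 4: R4=0+4=4
after SUB R5, 1: R5=7-1=6
CMP R5, 3  (cmp 6,3)
JGT start: taken
after ADD R1, 8: R1=2+8=10
after LOAD R1, [R4]: R1=M[4]=2
after SUB R2, R1: R2=7-2=5
after ADD R2, R1: R2=5+2=7
after ADD R4, 4: R4=4+4=8
after SUB R5, 1: R5=6-1=5
CMP R5, 3  (cmp 5,3)
JGT start: taken
after ADD R1, 8: R1=2+8=10
after LOAD R1, [R4]: R1=M[8]=14
after SUB R2, R1: R2=7-14=-7
after ADD R2, R1: R2=(-7)+14=7
after ADD R4, 4: R4=8+4=12
after SUB R5, 1: R5=5-1=4
CMP R5, 3  (cmp 4,3)
JGT start: taken
after ADD R1, 8: R1=14+8=22
after LOAD R1, [R4]: R1=M[12]=23
after SUB R2, R1: R2=7-23=-16
after ADD R2, R1: R2=(-16)+23=7
after ADD R4, 4: R4=12+4=16
after SUB R5, 1: R5=4-1=3
CMP R5, 3  (cmp 3,3)
JGT start: not taken
halt.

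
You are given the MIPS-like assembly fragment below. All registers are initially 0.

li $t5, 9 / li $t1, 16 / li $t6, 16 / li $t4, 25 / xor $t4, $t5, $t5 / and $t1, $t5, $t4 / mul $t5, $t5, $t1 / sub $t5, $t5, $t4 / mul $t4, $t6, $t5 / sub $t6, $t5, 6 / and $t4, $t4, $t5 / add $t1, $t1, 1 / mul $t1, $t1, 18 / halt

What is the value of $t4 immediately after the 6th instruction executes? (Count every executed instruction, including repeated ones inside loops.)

li $t5, 9 → $t5=9
li $t1, 16 → $t1=16
li $t6, 16 → $t6=16
li $t4, 25 → $t4=25
xor $t4, $t5, $t5 → $t4=9^9=0
and $t1, $t5, $t4 → $t1=9&0=0
After step 6: $t4 = 0.

0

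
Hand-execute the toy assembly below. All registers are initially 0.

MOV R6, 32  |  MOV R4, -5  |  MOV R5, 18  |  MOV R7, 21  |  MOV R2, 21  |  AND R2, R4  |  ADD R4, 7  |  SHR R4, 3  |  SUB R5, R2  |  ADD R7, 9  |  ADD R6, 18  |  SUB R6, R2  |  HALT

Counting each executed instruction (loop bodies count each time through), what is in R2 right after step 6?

R6=32
R4=-5
R5=18
R7=21
R2=21
R2=21&(-5)=17
After step 6: R2 = 17.

17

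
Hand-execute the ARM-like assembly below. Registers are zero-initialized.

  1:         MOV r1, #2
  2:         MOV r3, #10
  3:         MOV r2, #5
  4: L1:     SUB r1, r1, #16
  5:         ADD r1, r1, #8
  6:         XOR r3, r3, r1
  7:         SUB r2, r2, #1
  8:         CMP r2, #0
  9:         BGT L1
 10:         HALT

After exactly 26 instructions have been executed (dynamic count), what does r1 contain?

-30

after MOV r1, #2: r1=2
after MOV r3, #10: r3=10
after MOV r2, #5: r2=5
after SUB r1, r1, #16: r1=2-16=-14
after ADD r1, r1, #8: r1=(-14)+8=-6
after XOR r3, r3, r1: r3=10^(-6)=-16
after SUB r2, r2, #1: r2=5-1=4
CMP r2, #0  (cmp 4,0)
BGT L1: taken
after SUB r1, r1, #16: r1=(-6)-16=-22
after ADD r1, r1, #8: r1=(-22)+8=-14
after XOR r3, r3, r1: r3=(-16)^(-14)=2
after SUB r2, r2, #1: r2=4-1=3
CMP r2, #0  (cmp 3,0)
BGT L1: taken
after SUB r1, r1, #16: r1=(-14)-16=-30
after ADD r1, r1, #8: r1=(-30)+8=-22
after XOR r3, r3, r1: r3=2^(-22)=-24
after SUB r2, r2, #1: r2=3-1=2
CMP r2, #0  (cmp 2,0)
BGT L1: taken
after SUB r1, r1, #16: r1=(-22)-16=-38
after ADD r1, r1, #8: r1=(-38)+8=-30
after XOR r3, r3, r1: r3=(-24)^(-30)=10
after SUB r2, r2, #1: r2=2-1=1
CMP r2, #0  (cmp 1,0)
After step 26: r1 = -30.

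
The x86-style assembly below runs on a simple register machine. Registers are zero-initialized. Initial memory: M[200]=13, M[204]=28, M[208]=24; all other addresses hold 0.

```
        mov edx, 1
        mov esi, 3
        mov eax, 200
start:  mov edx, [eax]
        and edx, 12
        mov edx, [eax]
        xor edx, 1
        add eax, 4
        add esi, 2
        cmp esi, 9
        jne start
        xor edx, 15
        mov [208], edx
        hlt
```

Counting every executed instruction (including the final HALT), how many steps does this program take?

after mov edx, 1: edx=1
after mov esi, 3: esi=3
after mov eax, 200: eax=200
after mov edx, [eax]: edx=M[200]=13
after and edx, 12: edx=13&12=12
after mov edx, [eax]: edx=M[200]=13
after xor edx, 1: edx=13^1=12
after add eax, 4: eax=200+4=204
after add esi, 2: esi=3+2=5
cmp esi, 9  (cmp 5,9)
jne start: taken
after mov edx, [eax]: edx=M[204]=28
after and edx, 12: edx=28&12=12
after mov edx, [eax]: edx=M[204]=28
after xor edx, 1: edx=28^1=29
after add eax, 4: eax=204+4=208
after add esi, 2: esi=5+2=7
cmp esi, 9  (cmp 7,9)
jne start: taken
after mov edx, [eax]: edx=M[208]=24
after and edx, 12: edx=24&12=8
after mov edx, [eax]: edx=M[208]=24
after xor edx, 1: edx=24^1=25
after add eax, 4: eax=208+4=212
after add esi, 2: esi=7+2=9
cmp esi, 9  (cmp 9,9)
jne start: not taken
after xor edx, 15: edx=25^15=22
mov [208], edx → M[208]=22
halt.
Total executed instructions: 30.

30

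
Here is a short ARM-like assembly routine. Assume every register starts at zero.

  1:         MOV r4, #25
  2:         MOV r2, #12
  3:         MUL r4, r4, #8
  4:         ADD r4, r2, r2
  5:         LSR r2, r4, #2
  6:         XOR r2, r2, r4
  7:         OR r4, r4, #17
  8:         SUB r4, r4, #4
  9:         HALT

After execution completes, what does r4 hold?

21

after MOV r4, #25: r4=25
after MOV r2, #12: r2=12
after MUL r4, r4, #8: r4=25*8=200
after ADD r4, r2, r2: r4=12+12=24
after LSR r2, r4, #2: r2=24>>2=6
after XOR r2, r2, r4: r2=6^24=30
after OR r4, r4, #17: r4=24|17=25
after SUB r4, r4, #4: r4=25-4=21
halt.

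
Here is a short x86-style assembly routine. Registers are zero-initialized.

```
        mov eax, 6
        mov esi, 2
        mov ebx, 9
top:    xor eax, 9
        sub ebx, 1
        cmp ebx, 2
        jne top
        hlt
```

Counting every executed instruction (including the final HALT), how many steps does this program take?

after mov eax, 6: eax=6
after mov esi, 2: esi=2
after mov ebx, 9: ebx=9
after xor eax, 9: eax=6^9=15
after sub ebx, 1: ebx=9-1=8
cmp ebx, 2  (cmp 8,2)
jne top: taken
after xor eax, 9: eax=15^9=6
after sub ebx, 1: ebx=8-1=7
cmp ebx, 2  (cmp 7,2)
jne top: taken
after xor eax, 9: eax=6^9=15
after sub ebx, 1: ebx=7-1=6
cmp ebx, 2  (cmp 6,2)
jne top: taken
after xor eax, 9: eax=15^9=6
after sub ebx, 1: ebx=6-1=5
cmp ebx, 2  (cmp 5,2)
jne top: taken
after xor eax, 9: eax=6^9=15
after sub ebx, 1: ebx=5-1=4
cmp ebx, 2  (cmp 4,2)
jne top: taken
after xor eax, 9: eax=15^9=6
after sub ebx, 1: ebx=4-1=3
cmp ebx, 2  (cmp 3,2)
jne top: taken
after xor eax, 9: eax=6^9=15
after sub ebx, 1: ebx=3-1=2
cmp ebx, 2  (cmp 2,2)
jne top: not taken
halt.
Total executed instructions: 32.

32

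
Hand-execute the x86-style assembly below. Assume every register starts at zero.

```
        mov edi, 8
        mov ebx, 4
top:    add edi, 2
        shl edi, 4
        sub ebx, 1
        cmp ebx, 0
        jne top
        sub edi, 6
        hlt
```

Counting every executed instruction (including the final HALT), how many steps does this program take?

24

edi=8
ebx=4
edi=8+2=10
edi=10<<4=160
ebx=4-1=3
cmp ebx, 0  (cmp 3,0)
jne top: taken
edi=160+2=162
edi=162<<4=2592
ebx=3-1=2
cmp ebx, 0  (cmp 2,0)
jne top: taken
edi=2592+2=2594
edi=2594<<4=41504
ebx=2-1=1
cmp ebx, 0  (cmp 1,0)
jne top: taken
edi=41504+2=41506
edi=41506<<4=664096
ebx=1-1=0
cmp ebx, 0  (cmp 0,0)
jne top: not taken
edi=664096-6=664090
halt.
Total executed instructions: 24.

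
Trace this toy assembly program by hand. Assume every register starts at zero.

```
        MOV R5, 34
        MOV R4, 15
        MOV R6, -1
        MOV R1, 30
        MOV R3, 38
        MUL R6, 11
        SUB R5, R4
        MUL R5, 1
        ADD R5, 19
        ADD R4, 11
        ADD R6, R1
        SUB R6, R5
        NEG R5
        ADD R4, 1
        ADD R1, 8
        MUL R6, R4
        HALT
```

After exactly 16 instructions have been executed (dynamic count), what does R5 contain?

-38

MOV R5, 34 → R5=34
MOV R4, 15 → R4=15
MOV R6, -1 → R6=-1
MOV R1, 30 → R1=30
MOV R3, 38 → R3=38
MUL R6, 11 → R6=(-1)*11=-11
SUB R5, R4 → R5=34-15=19
MUL R5, 1 → R5=19*1=19
ADD R5, 19 → R5=19+19=38
ADD R4, 11 → R4=15+11=26
ADD R6, R1 → R6=(-11)+30=19
SUB R6, R5 → R6=19-38=-19
NEG R5 → R5=-(38)=-38
ADD R4, 1 → R4=26+1=27
ADD R1, 8 → R1=30+8=38
MUL R6, R4 → R6=(-19)*27=-513
After step 16: R5 = -38.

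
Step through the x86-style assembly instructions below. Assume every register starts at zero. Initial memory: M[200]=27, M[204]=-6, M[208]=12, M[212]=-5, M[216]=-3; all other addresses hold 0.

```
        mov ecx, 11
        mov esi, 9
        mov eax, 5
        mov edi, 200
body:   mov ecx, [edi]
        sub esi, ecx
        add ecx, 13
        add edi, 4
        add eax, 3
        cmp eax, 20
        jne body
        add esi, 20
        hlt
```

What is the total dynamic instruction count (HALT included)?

mov ecx, 11 → ecx=11
mov esi, 9 → esi=9
mov eax, 5 → eax=5
mov edi, 200 → edi=200
mov ecx, [edi] → ecx=M[200]=27
sub esi, ecx → esi=9-27=-18
add ecx, 13 → ecx=27+13=40
add edi, 4 → edi=200+4=204
add eax, 3 → eax=5+3=8
cmp eax, 20  (cmp 8,20)
jne body: taken
mov ecx, [edi] → ecx=M[204]=-6
sub esi, ecx → esi=(-18)-(-6)=-12
add ecx, 13 → ecx=(-6)+13=7
add edi, 4 → edi=204+4=208
add eax, 3 → eax=8+3=11
cmp eax, 20  (cmp 11,20)
jne body: taken
mov ecx, [edi] → ecx=M[208]=12
sub esi, ecx → esi=(-12)-12=-24
add ecx, 13 → ecx=12+13=25
add edi, 4 → edi=208+4=212
add eax, 3 → eax=11+3=14
cmp eax, 20  (cmp 14,20)
jne body: taken
mov ecx, [edi] → ecx=M[212]=-5
sub esi, ecx → esi=(-24)-(-5)=-19
add ecx, 13 → ecx=(-5)+13=8
add edi, 4 → edi=212+4=216
add eax, 3 → eax=14+3=17
cmp eax, 20  (cmp 17,20)
jne body: taken
mov ecx, [edi] → ecx=M[216]=-3
sub esi, ecx → esi=(-19)-(-3)=-16
add ecx, 13 → ecx=(-3)+13=10
add edi, 4 → edi=216+4=220
add eax, 3 → eax=17+3=20
cmp eax, 20  (cmp 20,20)
jne body: not taken
add esi, 20 → esi=(-16)+20=4
halt.
Total executed instructions: 41.

41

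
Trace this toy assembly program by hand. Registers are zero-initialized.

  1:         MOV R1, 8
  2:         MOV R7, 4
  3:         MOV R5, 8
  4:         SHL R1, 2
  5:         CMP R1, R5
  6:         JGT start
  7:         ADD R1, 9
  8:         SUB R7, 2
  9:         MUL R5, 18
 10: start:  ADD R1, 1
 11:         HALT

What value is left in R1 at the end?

33

MOV R1, 8 → R1=8
MOV R7, 4 → R7=4
MOV R5, 8 → R5=8
SHL R1, 2 → R1=8<<2=32
CMP R1, R5  (cmp 32,8)
JGT start: taken
ADD R1, 1 → R1=32+1=33
halt.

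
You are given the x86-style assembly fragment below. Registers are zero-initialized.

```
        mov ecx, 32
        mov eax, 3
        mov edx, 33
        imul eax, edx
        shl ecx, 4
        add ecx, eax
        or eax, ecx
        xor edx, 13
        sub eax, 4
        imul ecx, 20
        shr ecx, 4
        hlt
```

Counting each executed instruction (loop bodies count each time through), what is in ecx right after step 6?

ecx=32
eax=3
edx=33
eax=3*33=99
ecx=32<<4=512
ecx=512+99=611
After step 6: ecx = 611.

611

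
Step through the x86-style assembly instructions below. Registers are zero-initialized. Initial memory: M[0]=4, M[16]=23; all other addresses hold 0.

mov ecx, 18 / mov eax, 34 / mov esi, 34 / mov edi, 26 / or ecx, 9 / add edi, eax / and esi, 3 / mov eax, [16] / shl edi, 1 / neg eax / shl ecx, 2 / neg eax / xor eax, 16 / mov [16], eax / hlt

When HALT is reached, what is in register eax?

7

ecx=18
eax=34
esi=34
edi=26
ecx=18|9=27
edi=26+34=60
esi=34&3=2
eax=M[16]=23
edi=60<<1=120
eax=-(23)=-23
ecx=27<<2=108
eax=-(-23)=23
eax=23^16=7
mov [16], eax → M[16]=7
halt.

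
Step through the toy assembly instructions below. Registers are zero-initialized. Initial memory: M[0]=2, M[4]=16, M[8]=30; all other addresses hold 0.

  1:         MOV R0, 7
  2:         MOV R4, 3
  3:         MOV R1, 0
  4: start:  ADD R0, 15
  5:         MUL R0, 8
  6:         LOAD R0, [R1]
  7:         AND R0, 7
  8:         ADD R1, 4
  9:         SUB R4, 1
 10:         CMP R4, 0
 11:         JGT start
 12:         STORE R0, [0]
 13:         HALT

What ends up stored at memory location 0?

6

after MOV R0, 7: R0=7
after MOV R4, 3: R4=3
after MOV R1, 0: R1=0
after ADD R0, 15: R0=7+15=22
after MUL R0, 8: R0=22*8=176
after LOAD R0, [R1]: R0=M[0]=2
after AND R0, 7: R0=2&7=2
after ADD R1, 4: R1=0+4=4
after SUB R4, 1: R4=3-1=2
CMP R4, 0  (cmp 2,0)
JGT start: taken
after ADD R0, 15: R0=2+15=17
after MUL R0, 8: R0=17*8=136
after LOAD R0, [R1]: R0=M[4]=16
after AND R0, 7: R0=16&7=0
after ADD R1, 4: R1=4+4=8
after SUB R4, 1: R4=2-1=1
CMP R4, 0  (cmp 1,0)
JGT start: taken
after ADD R0, 15: R0=0+15=15
after MUL R0, 8: R0=15*8=120
after LOAD R0, [R1]: R0=M[8]=30
after AND R0, 7: R0=30&7=6
after ADD R1, 4: R1=8+4=12
after SUB R4, 1: R4=1-1=0
CMP R4, 0  (cmp 0,0)
JGT start: not taken
STORE R0, [0] → M[0]=6
halt.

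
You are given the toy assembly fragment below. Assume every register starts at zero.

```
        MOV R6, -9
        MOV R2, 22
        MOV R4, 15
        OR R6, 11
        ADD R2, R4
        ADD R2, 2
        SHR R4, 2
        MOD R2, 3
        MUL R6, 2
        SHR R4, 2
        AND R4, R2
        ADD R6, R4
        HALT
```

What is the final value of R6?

-2

after MOV R6, -9: R6=-9
after MOV R2, 22: R2=22
after MOV R4, 15: R4=15
after OR R6, 11: R6=(-9)|11=-1
after ADD R2, R4: R2=22+15=37
after ADD R2, 2: R2=37+2=39
after SHR R4, 2: R4=15>>2=3
after MOD R2, 3: R2=39%3=0
after MUL R6, 2: R6=(-1)*2=-2
after SHR R4, 2: R4=3>>2=0
after AND R4, R2: R4=0&0=0
after ADD R6, R4: R6=(-2)+0=-2
halt.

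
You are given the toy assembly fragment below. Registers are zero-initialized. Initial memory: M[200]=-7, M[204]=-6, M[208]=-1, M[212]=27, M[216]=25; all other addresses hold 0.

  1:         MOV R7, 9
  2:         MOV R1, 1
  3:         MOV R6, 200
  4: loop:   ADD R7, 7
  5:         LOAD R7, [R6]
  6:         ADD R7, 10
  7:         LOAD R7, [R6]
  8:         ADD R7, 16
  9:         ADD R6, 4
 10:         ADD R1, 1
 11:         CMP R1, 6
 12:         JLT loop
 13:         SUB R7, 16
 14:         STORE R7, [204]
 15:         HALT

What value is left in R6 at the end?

MOV R7, 9 → R7=9
MOV R1, 1 → R1=1
MOV R6, 200 → R6=200
ADD R7, 7 → R7=9+7=16
LOAD R7, [R6] → R7=M[200]=-7
ADD R7, 10 → R7=(-7)+10=3
LOAD R7, [R6] → R7=M[200]=-7
ADD R7, 16 → R7=(-7)+16=9
ADD R6, 4 → R6=200+4=204
ADD R1, 1 → R1=1+1=2
CMP R1, 6  (cmp 2,6)
JLT loop: taken
ADD R7, 7 → R7=9+7=16
LOAD R7, [R6] → R7=M[204]=-6
ADD R7, 10 → R7=(-6)+10=4
LOAD R7, [R6] → R7=M[204]=-6
ADD R7, 16 → R7=(-6)+16=10
ADD R6, 4 → R6=204+4=208
ADD R1, 1 → R1=2+1=3
CMP R1, 6  (cmp 3,6)
JLT loop: taken
ADD R7, 7 → R7=10+7=17
LOAD R7, [R6] → R7=M[208]=-1
ADD R7, 10 → R7=(-1)+10=9
LOAD R7, [R6] → R7=M[208]=-1
ADD R7, 16 → R7=(-1)+16=15
ADD R6, 4 → R6=208+4=212
ADD R1, 1 → R1=3+1=4
CMP R1, 6  (cmp 4,6)
JLT loop: taken
ADD R7, 7 → R7=15+7=22
LOAD R7, [R6] → R7=M[212]=27
ADD R7, 10 → R7=27+10=37
LOAD R7, [R6] → R7=M[212]=27
ADD R7, 16 → R7=27+16=43
ADD R6, 4 → R6=212+4=216
ADD R1, 1 → R1=4+1=5
CMP R1, 6  (cmp 5,6)
JLT loop: taken
ADD R7, 7 → R7=43+7=50
LOAD R7, [R6] → R7=M[216]=25
ADD R7, 10 → R7=25+10=35
LOAD R7, [R6] → R7=M[216]=25
ADD R7, 16 → R7=25+16=41
ADD R6, 4 → R6=216+4=220
ADD R1, 1 → R1=5+1=6
CMP R1, 6  (cmp 6,6)
JLT loop: not taken
SUB R7, 16 → R7=41-16=25
STORE R7, [204] → M[204]=25
halt.

220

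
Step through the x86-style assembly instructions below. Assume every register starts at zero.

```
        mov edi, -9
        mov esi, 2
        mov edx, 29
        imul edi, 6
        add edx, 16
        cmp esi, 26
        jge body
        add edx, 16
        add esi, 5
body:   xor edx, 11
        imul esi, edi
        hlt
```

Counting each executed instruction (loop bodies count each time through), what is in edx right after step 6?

45

mov edi, -9 → edi=-9
mov esi, 2 → esi=2
mov edx, 29 → edx=29
imul edi, 6 → edi=(-9)*6=-54
add edx, 16 → edx=29+16=45
cmp esi, 26  (cmp 2,26)
After step 6: edx = 45.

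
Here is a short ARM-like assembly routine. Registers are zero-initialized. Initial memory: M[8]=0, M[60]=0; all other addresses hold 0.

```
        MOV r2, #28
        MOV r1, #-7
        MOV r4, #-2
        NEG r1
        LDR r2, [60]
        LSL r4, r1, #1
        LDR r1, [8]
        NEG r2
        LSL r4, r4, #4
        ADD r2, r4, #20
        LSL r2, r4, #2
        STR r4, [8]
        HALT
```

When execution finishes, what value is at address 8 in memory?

after MOV r2, #28: r2=28
after MOV r1, #-7: r1=-7
after MOV r4, #-2: r4=-2
after NEG r1: r1=-(-7)=7
after LDR r2, [60]: r2=M[60]=0
after LSL r4, r1, #1: r4=7<<1=14
after LDR r1, [8]: r1=M[8]=0
after NEG r2: r2=-(0)=0
after LSL r4, r4, #4: r4=14<<4=224
after ADD r2, r4, #20: r2=224+20=244
after LSL r2, r4, #2: r2=224<<2=896
STR r4, [8] → M[8]=224
halt.

224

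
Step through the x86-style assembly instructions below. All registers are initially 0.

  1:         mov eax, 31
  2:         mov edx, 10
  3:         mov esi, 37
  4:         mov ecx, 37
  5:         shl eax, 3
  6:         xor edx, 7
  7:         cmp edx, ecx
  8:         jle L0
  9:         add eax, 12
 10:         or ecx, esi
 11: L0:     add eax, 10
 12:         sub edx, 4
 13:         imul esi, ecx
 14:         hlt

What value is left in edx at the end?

mov eax, 31 → eax=31
mov edx, 10 → edx=10
mov esi, 37 → esi=37
mov ecx, 37 → ecx=37
shl eax, 3 → eax=31<<3=248
xor edx, 7 → edx=10^7=13
cmp edx, ecx  (cmp 13,37)
jle L0: taken
add eax, 10 → eax=248+10=258
sub edx, 4 → edx=13-4=9
imul esi, ecx → esi=37*37=1369
halt.

9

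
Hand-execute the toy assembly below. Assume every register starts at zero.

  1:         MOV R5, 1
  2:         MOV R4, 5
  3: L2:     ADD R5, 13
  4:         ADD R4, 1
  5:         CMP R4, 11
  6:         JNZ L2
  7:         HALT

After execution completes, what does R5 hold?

79

R5=1
R4=5
R5=1+13=14
R4=5+1=6
CMP R4, 11  (cmp 6,11)
JNZ L2: taken
R5=14+13=27
R4=6+1=7
CMP R4, 11  (cmp 7,11)
JNZ L2: taken
R5=27+13=40
R4=7+1=8
CMP R4, 11  (cmp 8,11)
JNZ L2: taken
R5=40+13=53
R4=8+1=9
CMP R4, 11  (cmp 9,11)
JNZ L2: taken
R5=53+13=66
R4=9+1=10
CMP R4, 11  (cmp 10,11)
JNZ L2: taken
R5=66+13=79
R4=10+1=11
CMP R4, 11  (cmp 11,11)
JNZ L2: not taken
halt.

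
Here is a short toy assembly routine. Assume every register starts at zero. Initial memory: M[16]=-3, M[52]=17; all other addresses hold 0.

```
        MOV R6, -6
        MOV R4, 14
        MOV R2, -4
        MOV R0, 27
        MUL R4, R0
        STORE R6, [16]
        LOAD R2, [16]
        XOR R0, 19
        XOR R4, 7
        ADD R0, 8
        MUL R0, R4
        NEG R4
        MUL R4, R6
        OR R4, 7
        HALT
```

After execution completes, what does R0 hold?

6096

R6=-6
R4=14
R2=-4
R0=27
R4=14*27=378
STORE R6, [16] → M[16]=-6
R2=M[16]=-6
R0=27^19=8
R4=378^7=381
R0=8+8=16
R0=16*381=6096
R4=-(381)=-381
R4=(-381)*(-6)=2286
R4=2286|7=2287
halt.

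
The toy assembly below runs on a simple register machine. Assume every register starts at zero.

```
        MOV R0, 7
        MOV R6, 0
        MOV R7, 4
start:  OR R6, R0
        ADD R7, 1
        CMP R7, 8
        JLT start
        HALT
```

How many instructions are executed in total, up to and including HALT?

after MOV R0, 7: R0=7
after MOV R6, 0: R6=0
after MOV R7, 4: R7=4
after OR R6, R0: R6=0|7=7
after ADD R7, 1: R7=4+1=5
CMP R7, 8  (cmp 5,8)
JLT start: taken
after OR R6, R0: R6=7|7=7
after ADD R7, 1: R7=5+1=6
CMP R7, 8  (cmp 6,8)
JLT start: taken
after OR R6, R0: R6=7|7=7
after ADD R7, 1: R7=6+1=7
CMP R7, 8  (cmp 7,8)
JLT start: taken
after OR R6, R0: R6=7|7=7
after ADD R7, 1: R7=7+1=8
CMP R7, 8  (cmp 8,8)
JLT start: not taken
halt.
Total executed instructions: 20.

20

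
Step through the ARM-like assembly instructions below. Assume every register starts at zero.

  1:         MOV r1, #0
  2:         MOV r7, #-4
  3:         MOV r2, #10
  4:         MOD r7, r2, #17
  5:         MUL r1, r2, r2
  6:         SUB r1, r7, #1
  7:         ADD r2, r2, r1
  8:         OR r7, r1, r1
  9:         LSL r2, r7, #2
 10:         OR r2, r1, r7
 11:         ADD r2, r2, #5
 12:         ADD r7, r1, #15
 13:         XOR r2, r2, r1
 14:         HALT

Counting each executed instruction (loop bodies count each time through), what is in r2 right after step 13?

r1=0
r7=-4
r2=10
r7=10%17=10
r1=10*10=100
r1=10-1=9
r2=10+9=19
r7=9|9=9
r2=9<<2=36
r2=9|9=9
r2=9+5=14
r7=9+15=24
r2=14^9=7
After step 13: r2 = 7.

7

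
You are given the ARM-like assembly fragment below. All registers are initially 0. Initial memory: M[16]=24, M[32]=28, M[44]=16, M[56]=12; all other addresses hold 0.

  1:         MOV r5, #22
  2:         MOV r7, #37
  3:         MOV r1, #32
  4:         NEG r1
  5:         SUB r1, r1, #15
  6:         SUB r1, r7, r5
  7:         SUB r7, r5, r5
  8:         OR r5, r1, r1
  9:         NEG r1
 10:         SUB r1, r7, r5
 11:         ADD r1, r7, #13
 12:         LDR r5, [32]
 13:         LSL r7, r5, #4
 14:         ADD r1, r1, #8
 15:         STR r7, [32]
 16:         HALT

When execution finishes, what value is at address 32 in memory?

r5=22
r7=37
r1=32
r1=-(32)=-32
r1=(-32)-15=-47
r1=37-22=15
r7=22-22=0
r5=15|15=15
r1=-(15)=-15
r1=0-15=-15
r1=0+13=13
r5=M[32]=28
r7=28<<4=448
r1=13+8=21
STR r7, [32] → M[32]=448
halt.

448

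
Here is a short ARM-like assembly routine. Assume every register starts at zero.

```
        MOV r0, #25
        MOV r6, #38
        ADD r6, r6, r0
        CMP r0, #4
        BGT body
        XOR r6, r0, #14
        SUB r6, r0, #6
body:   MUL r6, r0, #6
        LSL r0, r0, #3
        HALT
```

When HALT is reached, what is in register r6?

MOV r0, #25 → r0=25
MOV r6, #38 → r6=38
ADD r6, r6, r0 → r6=38+25=63
CMP r0, #4  (cmp 25,4)
BGT body: taken
MUL r6, r0, #6 → r6=25*6=150
LSL r0, r0, #3 → r0=25<<3=200
halt.

150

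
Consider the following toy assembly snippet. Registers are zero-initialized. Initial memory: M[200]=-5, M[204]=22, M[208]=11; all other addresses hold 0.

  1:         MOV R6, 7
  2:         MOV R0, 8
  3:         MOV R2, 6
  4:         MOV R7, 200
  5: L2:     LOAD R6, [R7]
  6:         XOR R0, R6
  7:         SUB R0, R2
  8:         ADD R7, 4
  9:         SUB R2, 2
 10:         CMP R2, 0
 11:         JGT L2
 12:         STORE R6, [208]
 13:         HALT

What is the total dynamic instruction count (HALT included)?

27

after MOV R6, 7: R6=7
after MOV R0, 8: R0=8
after MOV R2, 6: R2=6
after MOV R7, 200: R7=200
after LOAD R6, [R7]: R6=M[200]=-5
after XOR R0, R6: R0=8^(-5)=-13
after SUB R0, R2: R0=(-13)-6=-19
after ADD R7, 4: R7=200+4=204
after SUB R2, 2: R2=6-2=4
CMP R2, 0  (cmp 4,0)
JGT L2: taken
after LOAD R6, [R7]: R6=M[204]=22
after XOR R0, R6: R0=(-19)^22=-5
after SUB R0, R2: R0=(-5)-4=-9
after ADD R7, 4: R7=204+4=208
after SUB R2, 2: R2=4-2=2
CMP R2, 0  (cmp 2,0)
JGT L2: taken
after LOAD R6, [R7]: R6=M[208]=11
after XOR R0, R6: R0=(-9)^11=-4
after SUB R0, R2: R0=(-4)-2=-6
after ADD R7, 4: R7=208+4=212
after SUB R2, 2: R2=2-2=0
CMP R2, 0  (cmp 0,0)
JGT L2: not taken
STORE R6, [208] → M[208]=11
halt.
Total executed instructions: 27.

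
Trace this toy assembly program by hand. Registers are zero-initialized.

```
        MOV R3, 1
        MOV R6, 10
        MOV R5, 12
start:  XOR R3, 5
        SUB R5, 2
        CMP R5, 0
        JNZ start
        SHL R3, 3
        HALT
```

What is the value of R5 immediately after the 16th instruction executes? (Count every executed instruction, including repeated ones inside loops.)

6

after MOV R3, 1: R3=1
after MOV R6, 10: R6=10
after MOV R5, 12: R5=12
after XOR R3, 5: R3=1^5=4
after SUB R5, 2: R5=12-2=10
CMP R5, 0  (cmp 10,0)
JNZ start: taken
after XOR R3, 5: R3=4^5=1
after SUB R5, 2: R5=10-2=8
CMP R5, 0  (cmp 8,0)
JNZ start: taken
after XOR R3, 5: R3=1^5=4
after SUB R5, 2: R5=8-2=6
CMP R5, 0  (cmp 6,0)
JNZ start: taken
after XOR R3, 5: R3=4^5=1
After step 16: R5 = 6.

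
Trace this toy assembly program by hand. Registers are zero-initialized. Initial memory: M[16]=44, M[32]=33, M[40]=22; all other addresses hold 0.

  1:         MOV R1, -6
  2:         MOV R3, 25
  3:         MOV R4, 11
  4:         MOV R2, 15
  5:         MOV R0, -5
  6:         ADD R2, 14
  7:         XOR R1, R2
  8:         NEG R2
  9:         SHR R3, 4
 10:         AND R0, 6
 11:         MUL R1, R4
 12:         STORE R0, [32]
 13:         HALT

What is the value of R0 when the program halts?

MOV R1, -6 → R1=-6
MOV R3, 25 → R3=25
MOV R4, 11 → R4=11
MOV R2, 15 → R2=15
MOV R0, -5 → R0=-5
ADD R2, 14 → R2=15+14=29
XOR R1, R2 → R1=(-6)^29=-25
NEG R2 → R2=-(29)=-29
SHR R3, 4 → R3=25>>4=1
AND R0, 6 → R0=(-5)&6=2
MUL R1, R4 → R1=(-25)*11=-275
STORE R0, [32] → M[32]=2
halt.

2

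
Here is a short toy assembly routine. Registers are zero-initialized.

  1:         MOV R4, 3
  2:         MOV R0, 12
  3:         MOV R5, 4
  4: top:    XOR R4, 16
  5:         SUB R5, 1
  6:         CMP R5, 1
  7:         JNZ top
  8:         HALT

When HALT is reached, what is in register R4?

after MOV R4, 3: R4=3
after MOV R0, 12: R0=12
after MOV R5, 4: R5=4
after XOR R4, 16: R4=3^16=19
after SUB R5, 1: R5=4-1=3
CMP R5, 1  (cmp 3,1)
JNZ top: taken
after XOR R4, 16: R4=19^16=3
after SUB R5, 1: R5=3-1=2
CMP R5, 1  (cmp 2,1)
JNZ top: taken
after XOR R4, 16: R4=3^16=19
after SUB R5, 1: R5=2-1=1
CMP R5, 1  (cmp 1,1)
JNZ top: not taken
halt.

19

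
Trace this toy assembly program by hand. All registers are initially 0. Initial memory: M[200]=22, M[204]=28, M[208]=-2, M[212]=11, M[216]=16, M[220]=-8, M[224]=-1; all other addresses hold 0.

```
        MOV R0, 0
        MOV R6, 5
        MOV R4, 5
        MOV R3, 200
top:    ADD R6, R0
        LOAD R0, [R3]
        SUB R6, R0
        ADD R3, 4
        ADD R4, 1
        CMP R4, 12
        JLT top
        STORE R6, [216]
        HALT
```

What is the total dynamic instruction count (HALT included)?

55

R0=0
R6=5
R4=5
R3=200
R6=5+0=5
R0=M[200]=22
R6=5-22=-17
R3=200+4=204
R4=5+1=6
CMP R4, 12  (cmp 6,12)
JLT top: taken
R6=(-17)+22=5
R0=M[204]=28
R6=5-28=-23
R3=204+4=208
R4=6+1=7
CMP R4, 12  (cmp 7,12)
JLT top: taken
R6=(-23)+28=5
R0=M[208]=-2
R6=5-(-2)=7
R3=208+4=212
R4=7+1=8
CMP R4, 12  (cmp 8,12)
JLT top: taken
R6=7+(-2)=5
R0=M[212]=11
R6=5-11=-6
R3=212+4=216
R4=8+1=9
CMP R4, 12  (cmp 9,12)
JLT top: taken
R6=(-6)+11=5
R0=M[216]=16
R6=5-16=-11
R3=216+4=220
R4=9+1=10
CMP R4, 12  (cmp 10,12)
JLT top: taken
R6=(-11)+16=5
R0=M[220]=-8
R6=5-(-8)=13
R3=220+4=224
R4=10+1=11
CMP R4, 12  (cmp 11,12)
JLT top: taken
R6=13+(-8)=5
R0=M[224]=-1
R6=5-(-1)=6
R3=224+4=228
R4=11+1=12
CMP R4, 12  (cmp 12,12)
JLT top: not taken
STORE R6, [216] → M[216]=6
halt.
Total executed instructions: 55.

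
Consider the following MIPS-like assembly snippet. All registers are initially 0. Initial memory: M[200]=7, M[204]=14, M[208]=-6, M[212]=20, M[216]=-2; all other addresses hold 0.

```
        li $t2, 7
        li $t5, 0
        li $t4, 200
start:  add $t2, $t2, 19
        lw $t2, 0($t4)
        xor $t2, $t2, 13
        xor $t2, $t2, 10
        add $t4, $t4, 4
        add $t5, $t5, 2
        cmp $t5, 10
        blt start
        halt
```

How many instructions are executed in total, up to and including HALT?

44

$t2=7
$t5=0
$t4=200
$t2=7+19=26
$t2=M[200]=7
$t2=7^13=10
$t2=10^10=0
$t4=200+4=204
$t5=0+2=2
cmp $t5, 10  (cmp 2,10)
blt start: taken
$t2=0+19=19
$t2=M[204]=14
$t2=14^13=3
$t2=3^10=9
$t4=204+4=208
$t5=2+2=4
cmp $t5, 10  (cmp 4,10)
blt start: taken
$t2=9+19=28
$t2=M[208]=-6
$t2=(-6)^13=-9
$t2=(-9)^10=-3
$t4=208+4=212
$t5=4+2=6
cmp $t5, 10  (cmp 6,10)
blt start: taken
$t2=(-3)+19=16
$t2=M[212]=20
$t2=20^13=25
$t2=25^10=19
$t4=212+4=216
$t5=6+2=8
cmp $t5, 10  (cmp 8,10)
blt start: taken
$t2=19+19=38
$t2=M[216]=-2
$t2=(-2)^13=-13
$t2=(-13)^10=-7
$t4=216+4=220
$t5=8+2=10
cmp $t5, 10  (cmp 10,10)
blt start: not taken
halt.
Total executed instructions: 44.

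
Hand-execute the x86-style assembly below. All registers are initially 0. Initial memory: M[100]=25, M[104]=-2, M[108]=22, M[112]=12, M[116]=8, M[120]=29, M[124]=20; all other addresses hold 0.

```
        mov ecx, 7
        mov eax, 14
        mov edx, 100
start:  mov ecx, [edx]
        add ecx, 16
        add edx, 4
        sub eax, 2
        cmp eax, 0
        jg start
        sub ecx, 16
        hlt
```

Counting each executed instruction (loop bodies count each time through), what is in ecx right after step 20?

mov ecx, 7 → ecx=7
mov eax, 14 → eax=14
mov edx, 100 → edx=100
mov ecx, [edx] → ecx=M[100]=25
add ecx, 16 → ecx=25+16=41
add edx, 4 → edx=100+4=104
sub eax, 2 → eax=14-2=12
cmp eax, 0  (cmp 12,0)
jg start: taken
mov ecx, [edx] → ecx=M[104]=-2
add ecx, 16 → ecx=(-2)+16=14
add edx, 4 → edx=104+4=108
sub eax, 2 → eax=12-2=10
cmp eax, 0  (cmp 10,0)
jg start: taken
mov ecx, [edx] → ecx=M[108]=22
add ecx, 16 → ecx=22+16=38
add edx, 4 → edx=108+4=112
sub eax, 2 → eax=10-2=8
cmp eax, 0  (cmp 8,0)
After step 20: ecx = 38.

38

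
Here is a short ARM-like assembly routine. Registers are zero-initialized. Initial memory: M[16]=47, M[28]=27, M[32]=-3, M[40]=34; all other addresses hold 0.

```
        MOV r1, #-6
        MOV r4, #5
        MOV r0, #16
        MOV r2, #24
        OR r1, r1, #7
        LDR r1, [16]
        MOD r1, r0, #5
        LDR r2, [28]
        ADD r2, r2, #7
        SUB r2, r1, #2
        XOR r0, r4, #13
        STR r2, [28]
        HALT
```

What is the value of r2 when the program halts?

-1

r1=-6
r4=5
r0=16
r2=24
r1=(-6)|7=-1
r1=M[16]=47
r1=16%5=1
r2=M[28]=27
r2=27+7=34
r2=1-2=-1
r0=5^13=8
STR r2, [28] → M[28]=-1
halt.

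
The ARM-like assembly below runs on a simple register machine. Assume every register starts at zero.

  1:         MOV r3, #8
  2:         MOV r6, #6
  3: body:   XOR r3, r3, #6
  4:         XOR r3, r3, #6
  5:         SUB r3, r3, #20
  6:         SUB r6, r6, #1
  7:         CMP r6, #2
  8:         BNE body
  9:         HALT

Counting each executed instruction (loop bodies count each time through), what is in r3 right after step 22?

-52

after MOV r3, #8: r3=8
after MOV r6, #6: r6=6
after XOR r3, r3, #6: r3=8^6=14
after XOR r3, r3, #6: r3=14^6=8
after SUB r3, r3, #20: r3=8-20=-12
after SUB r6, r6, #1: r6=6-1=5
CMP r6, #2  (cmp 5,2)
BNE body: taken
after XOR r3, r3, #6: r3=(-12)^6=-14
after XOR r3, r3, #6: r3=(-14)^6=-12
after SUB r3, r3, #20: r3=(-12)-20=-32
after SUB r6, r6, #1: r6=5-1=4
CMP r6, #2  (cmp 4,2)
BNE body: taken
after XOR r3, r3, #6: r3=(-32)^6=-26
after XOR r3, r3, #6: r3=(-26)^6=-32
after SUB r3, r3, #20: r3=(-32)-20=-52
after SUB r6, r6, #1: r6=4-1=3
CMP r6, #2  (cmp 3,2)
BNE body: taken
after XOR r3, r3, #6: r3=(-52)^6=-54
after XOR r3, r3, #6: r3=(-54)^6=-52
After step 22: r3 = -52.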